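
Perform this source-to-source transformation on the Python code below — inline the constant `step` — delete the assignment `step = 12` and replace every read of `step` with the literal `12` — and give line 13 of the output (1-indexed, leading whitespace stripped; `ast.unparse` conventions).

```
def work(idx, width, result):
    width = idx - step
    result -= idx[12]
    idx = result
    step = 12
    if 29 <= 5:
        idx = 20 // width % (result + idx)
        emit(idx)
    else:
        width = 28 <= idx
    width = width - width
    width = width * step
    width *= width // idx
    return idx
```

Transformed code:
def work(idx, width, result):
    width = idx - 12
    result -= idx[12]
    idx = result
    if 29 <= 5:
        idx = 20 // width % (result + idx)
        emit(idx)
    else:
        width = 28 <= idx
    width = width - width
    width = width * 12
    width *= width // idx
    return idx

return idx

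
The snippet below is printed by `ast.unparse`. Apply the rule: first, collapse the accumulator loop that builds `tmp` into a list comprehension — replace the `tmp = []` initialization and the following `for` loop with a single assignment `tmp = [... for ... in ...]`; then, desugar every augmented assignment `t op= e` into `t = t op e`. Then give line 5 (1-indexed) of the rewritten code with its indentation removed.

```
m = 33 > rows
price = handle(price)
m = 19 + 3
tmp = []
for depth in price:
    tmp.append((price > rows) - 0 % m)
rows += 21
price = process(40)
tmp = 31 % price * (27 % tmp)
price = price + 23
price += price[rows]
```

Transformed code:
m = 33 > rows
price = handle(price)
m = 19 + 3
tmp = [(price > rows) - 0 % m for depth in price]
rows = rows + 21
price = process(40)
tmp = 31 % price * (27 % tmp)
price = price + 23
price = price + price[rows]

rows = rows + 21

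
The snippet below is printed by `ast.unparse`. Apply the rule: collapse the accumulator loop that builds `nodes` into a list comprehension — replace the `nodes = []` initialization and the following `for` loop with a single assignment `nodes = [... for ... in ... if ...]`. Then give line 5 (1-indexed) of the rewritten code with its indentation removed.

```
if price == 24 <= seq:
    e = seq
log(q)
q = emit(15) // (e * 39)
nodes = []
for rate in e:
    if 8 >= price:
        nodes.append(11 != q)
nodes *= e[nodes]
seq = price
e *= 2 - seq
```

nodes = [11 != q for rate in e if 8 >= price]

Transformed code:
if price == 24 <= seq:
    e = seq
log(q)
q = emit(15) // (e * 39)
nodes = [11 != q for rate in e if 8 >= price]
nodes *= e[nodes]
seq = price
e *= 2 - seq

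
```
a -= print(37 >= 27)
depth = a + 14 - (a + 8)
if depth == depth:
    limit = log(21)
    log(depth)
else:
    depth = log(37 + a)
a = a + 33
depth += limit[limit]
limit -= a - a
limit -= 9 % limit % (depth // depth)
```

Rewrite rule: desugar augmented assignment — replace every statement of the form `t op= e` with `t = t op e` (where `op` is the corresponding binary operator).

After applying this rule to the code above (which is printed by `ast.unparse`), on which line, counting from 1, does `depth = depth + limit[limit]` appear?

9

Transformed code:
a = a - print(37 >= 27)
depth = a + 14 - (a + 8)
if depth == depth:
    limit = log(21)
    log(depth)
else:
    depth = log(37 + a)
a = a + 33
depth = depth + limit[limit]
limit = limit - (a - a)
limit = limit - 9 % limit % (depth // depth)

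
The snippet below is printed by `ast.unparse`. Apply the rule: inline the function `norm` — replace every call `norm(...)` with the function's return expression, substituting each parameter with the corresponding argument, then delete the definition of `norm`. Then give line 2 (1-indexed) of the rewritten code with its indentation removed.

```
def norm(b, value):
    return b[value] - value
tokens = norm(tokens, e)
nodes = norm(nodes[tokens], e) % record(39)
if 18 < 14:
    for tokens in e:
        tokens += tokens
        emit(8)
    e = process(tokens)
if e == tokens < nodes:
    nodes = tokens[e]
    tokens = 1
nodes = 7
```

Transformed code:
tokens = tokens[e] - e
nodes = (nodes[tokens][e] - e) % record(39)
if 18 < 14:
    for tokens in e:
        tokens += tokens
        emit(8)
    e = process(tokens)
if e == tokens < nodes:
    nodes = tokens[e]
    tokens = 1
nodes = 7

nodes = (nodes[tokens][e] - e) % record(39)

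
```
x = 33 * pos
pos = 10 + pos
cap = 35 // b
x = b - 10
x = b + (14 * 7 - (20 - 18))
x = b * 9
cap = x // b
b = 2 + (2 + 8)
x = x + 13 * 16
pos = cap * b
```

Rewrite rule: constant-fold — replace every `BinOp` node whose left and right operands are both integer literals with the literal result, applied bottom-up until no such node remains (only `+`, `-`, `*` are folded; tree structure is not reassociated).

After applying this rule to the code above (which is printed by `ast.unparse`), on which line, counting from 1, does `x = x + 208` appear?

9

Transformed code:
x = 33 * pos
pos = 10 + pos
cap = 35 // b
x = b - 10
x = b + 96
x = b * 9
cap = x // b
b = 12
x = x + 208
pos = cap * b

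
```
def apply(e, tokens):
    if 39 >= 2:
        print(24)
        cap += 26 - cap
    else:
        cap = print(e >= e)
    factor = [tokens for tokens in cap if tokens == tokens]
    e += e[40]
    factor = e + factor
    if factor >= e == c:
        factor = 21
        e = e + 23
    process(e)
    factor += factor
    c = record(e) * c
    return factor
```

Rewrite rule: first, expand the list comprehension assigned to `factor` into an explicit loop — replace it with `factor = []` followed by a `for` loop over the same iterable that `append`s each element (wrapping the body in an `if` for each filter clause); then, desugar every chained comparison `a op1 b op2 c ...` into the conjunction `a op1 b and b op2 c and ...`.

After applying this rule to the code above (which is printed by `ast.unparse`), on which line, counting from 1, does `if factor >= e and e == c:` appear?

Transformed code:
def apply(e, tokens):
    if 39 >= 2:
        print(24)
        cap += 26 - cap
    else:
        cap = print(e >= e)
    factor = []
    for tokens in cap:
        if tokens == tokens:
            factor.append(tokens)
    e += e[40]
    factor = e + factor
    if factor >= e and e == c:
        factor = 21
        e = e + 23
    process(e)
    factor += factor
    c = record(e) * c
    return factor

13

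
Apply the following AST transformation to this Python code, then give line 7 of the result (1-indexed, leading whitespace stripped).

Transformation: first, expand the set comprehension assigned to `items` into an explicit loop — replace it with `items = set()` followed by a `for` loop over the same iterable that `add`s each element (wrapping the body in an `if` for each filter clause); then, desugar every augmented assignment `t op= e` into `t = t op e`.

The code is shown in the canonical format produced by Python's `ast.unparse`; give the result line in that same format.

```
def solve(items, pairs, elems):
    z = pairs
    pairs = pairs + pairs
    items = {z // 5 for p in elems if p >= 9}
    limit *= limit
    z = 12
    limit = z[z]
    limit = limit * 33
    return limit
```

Transformed code:
def solve(items, pairs, elems):
    z = pairs
    pairs = pairs + pairs
    items = set()
    for p in elems:
        if p >= 9:
            items.add(z // 5)
    limit = limit * limit
    z = 12
    limit = z[z]
    limit = limit * 33
    return limit

items.add(z // 5)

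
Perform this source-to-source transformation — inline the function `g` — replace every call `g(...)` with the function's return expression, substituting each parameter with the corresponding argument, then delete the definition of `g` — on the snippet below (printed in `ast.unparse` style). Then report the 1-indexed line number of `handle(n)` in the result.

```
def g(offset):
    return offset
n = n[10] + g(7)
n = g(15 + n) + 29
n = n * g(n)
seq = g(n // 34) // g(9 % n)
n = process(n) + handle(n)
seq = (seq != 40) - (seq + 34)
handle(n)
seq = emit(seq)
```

Transformed code:
n = n[10] + 7
n = 15 + n + 29
n = n * n
seq = n // 34 // (9 % n)
n = process(n) + handle(n)
seq = (seq != 40) - (seq + 34)
handle(n)
seq = emit(seq)

7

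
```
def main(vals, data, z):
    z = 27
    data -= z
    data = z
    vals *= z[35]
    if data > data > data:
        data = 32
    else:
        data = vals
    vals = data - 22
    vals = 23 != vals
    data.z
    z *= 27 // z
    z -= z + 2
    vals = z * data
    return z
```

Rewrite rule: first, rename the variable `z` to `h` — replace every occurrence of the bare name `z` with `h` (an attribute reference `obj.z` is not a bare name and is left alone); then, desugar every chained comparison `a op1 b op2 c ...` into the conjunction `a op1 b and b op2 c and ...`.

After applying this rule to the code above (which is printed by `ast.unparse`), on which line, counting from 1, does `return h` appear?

Transformed code:
def main(vals, data, h):
    h = 27
    data -= h
    data = h
    vals *= h[35]
    if data > data and data > data:
        data = 32
    else:
        data = vals
    vals = data - 22
    vals = 23 != vals
    data.z
    h *= 27 // h
    h -= h + 2
    vals = h * data
    return h

16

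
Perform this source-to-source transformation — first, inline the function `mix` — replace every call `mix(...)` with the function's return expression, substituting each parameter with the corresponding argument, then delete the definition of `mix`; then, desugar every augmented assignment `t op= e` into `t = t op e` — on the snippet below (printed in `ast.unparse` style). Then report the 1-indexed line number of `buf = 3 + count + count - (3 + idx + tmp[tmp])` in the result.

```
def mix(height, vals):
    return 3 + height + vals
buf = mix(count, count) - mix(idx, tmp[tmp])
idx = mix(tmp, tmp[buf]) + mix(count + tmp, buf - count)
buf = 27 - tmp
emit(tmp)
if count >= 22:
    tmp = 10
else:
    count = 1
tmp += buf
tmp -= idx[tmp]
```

Transformed code:
buf = 3 + count + count - (3 + idx + tmp[tmp])
idx = 3 + tmp + tmp[buf] + (3 + (count + tmp) + (buf - count))
buf = 27 - tmp
emit(tmp)
if count >= 22:
    tmp = 10
else:
    count = 1
tmp = tmp + buf
tmp = tmp - idx[tmp]

1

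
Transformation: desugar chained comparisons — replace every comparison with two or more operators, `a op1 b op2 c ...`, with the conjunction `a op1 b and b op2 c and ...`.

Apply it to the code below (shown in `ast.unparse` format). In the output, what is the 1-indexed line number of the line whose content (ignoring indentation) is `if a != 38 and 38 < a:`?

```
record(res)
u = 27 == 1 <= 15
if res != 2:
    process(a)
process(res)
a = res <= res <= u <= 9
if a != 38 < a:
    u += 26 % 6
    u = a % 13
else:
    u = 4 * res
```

7

Transformed code:
record(res)
u = 27 == 1 and 1 <= 15
if res != 2:
    process(a)
process(res)
a = res <= res and res <= u and (u <= 9)
if a != 38 and 38 < a:
    u += 26 % 6
    u = a % 13
else:
    u = 4 * res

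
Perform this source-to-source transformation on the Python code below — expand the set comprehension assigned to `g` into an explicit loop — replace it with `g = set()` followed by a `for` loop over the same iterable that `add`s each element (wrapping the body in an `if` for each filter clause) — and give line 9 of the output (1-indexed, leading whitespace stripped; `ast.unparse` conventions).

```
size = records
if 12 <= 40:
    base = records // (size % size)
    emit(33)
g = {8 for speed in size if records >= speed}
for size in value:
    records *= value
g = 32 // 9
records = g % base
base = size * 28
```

Transformed code:
size = records
if 12 <= 40:
    base = records // (size % size)
    emit(33)
g = set()
for speed in size:
    if records >= speed:
        g.add(8)
for size in value:
    records *= value
g = 32 // 9
records = g % base
base = size * 28

for size in value:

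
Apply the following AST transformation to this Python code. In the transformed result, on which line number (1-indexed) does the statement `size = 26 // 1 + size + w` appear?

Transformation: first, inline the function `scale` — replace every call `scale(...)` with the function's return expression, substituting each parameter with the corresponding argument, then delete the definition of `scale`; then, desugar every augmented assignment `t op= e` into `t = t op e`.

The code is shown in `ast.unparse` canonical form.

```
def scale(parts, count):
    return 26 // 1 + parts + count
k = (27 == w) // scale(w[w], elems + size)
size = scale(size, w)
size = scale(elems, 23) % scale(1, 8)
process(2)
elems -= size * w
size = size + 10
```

Transformed code:
k = (27 == w) // (26 // 1 + w[w] + (elems + size))
size = 26 // 1 + size + w
size = (26 // 1 + elems + 23) % (26 // 1 + 1 + 8)
process(2)
elems = elems - size * w
size = size + 10

2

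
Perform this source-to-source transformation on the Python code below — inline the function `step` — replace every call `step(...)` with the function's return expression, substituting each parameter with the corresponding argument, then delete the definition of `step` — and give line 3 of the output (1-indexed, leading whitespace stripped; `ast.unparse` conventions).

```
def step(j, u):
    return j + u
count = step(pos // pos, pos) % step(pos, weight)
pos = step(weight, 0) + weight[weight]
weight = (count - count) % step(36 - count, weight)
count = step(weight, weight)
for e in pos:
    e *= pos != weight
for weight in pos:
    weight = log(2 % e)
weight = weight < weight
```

Transformed code:
count = (pos // pos + pos) % (pos + weight)
pos = weight + 0 + weight[weight]
weight = (count - count) % (36 - count + weight)
count = weight + weight
for e in pos:
    e *= pos != weight
for weight in pos:
    weight = log(2 % e)
weight = weight < weight

weight = (count - count) % (36 - count + weight)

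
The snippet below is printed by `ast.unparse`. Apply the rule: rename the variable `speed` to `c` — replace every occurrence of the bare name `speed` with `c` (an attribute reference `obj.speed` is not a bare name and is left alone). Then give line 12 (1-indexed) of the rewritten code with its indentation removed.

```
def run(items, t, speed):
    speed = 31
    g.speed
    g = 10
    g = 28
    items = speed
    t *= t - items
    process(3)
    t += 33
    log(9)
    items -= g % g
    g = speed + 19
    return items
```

g = c + 19

Transformed code:
def run(items, t, c):
    c = 31
    g.speed
    g = 10
    g = 28
    items = c
    t *= t - items
    process(3)
    t += 33
    log(9)
    items -= g % g
    g = c + 19
    return items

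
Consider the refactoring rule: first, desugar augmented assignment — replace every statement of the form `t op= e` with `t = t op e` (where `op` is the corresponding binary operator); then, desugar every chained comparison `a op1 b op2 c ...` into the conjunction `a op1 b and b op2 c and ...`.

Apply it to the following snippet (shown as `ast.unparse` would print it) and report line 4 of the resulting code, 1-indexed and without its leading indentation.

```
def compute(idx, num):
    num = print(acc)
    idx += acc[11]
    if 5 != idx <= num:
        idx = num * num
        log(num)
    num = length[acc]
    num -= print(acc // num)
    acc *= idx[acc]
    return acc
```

if 5 != idx and idx <= num:

Transformed code:
def compute(idx, num):
    num = print(acc)
    idx = idx + acc[11]
    if 5 != idx and idx <= num:
        idx = num * num
        log(num)
    num = length[acc]
    num = num - print(acc // num)
    acc = acc * idx[acc]
    return acc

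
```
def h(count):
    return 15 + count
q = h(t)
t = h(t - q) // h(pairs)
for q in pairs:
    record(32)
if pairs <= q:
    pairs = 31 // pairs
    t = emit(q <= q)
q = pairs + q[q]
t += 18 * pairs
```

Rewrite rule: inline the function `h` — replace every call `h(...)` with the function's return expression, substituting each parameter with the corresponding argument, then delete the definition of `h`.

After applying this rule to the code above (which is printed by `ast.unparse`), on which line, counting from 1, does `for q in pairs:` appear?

3

Transformed code:
q = 15 + t
t = (15 + (t - q)) // (15 + pairs)
for q in pairs:
    record(32)
if pairs <= q:
    pairs = 31 // pairs
    t = emit(q <= q)
q = pairs + q[q]
t += 18 * pairs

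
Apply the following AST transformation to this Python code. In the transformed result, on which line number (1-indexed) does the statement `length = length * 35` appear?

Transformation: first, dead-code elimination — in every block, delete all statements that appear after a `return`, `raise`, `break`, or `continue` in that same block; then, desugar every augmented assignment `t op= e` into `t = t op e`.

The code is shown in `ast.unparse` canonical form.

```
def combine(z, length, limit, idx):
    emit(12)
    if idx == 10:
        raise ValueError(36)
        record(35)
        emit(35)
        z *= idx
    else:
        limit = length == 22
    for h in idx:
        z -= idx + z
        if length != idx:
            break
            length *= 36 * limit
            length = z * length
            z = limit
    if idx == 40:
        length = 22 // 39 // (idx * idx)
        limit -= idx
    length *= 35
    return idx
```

Transformed code:
def combine(z, length, limit, idx):
    emit(12)
    if idx == 10:
        raise ValueError(36)
    else:
        limit = length == 22
    for h in idx:
        z = z - (idx + z)
        if length != idx:
            break
    if idx == 40:
        length = 22 // 39 // (idx * idx)
        limit = limit - idx
    length = length * 35
    return idx

14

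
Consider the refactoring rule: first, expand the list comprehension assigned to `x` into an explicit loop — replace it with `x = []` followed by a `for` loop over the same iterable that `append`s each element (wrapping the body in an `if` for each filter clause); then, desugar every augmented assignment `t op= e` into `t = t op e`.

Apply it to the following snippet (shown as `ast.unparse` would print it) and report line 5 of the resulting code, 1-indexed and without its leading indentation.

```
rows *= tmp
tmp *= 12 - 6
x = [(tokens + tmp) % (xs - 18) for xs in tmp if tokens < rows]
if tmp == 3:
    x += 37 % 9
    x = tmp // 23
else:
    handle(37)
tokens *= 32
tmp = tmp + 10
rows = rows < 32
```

if tokens < rows:

Transformed code:
rows = rows * tmp
tmp = tmp * (12 - 6)
x = []
for xs in tmp:
    if tokens < rows:
        x.append((tokens + tmp) % (xs - 18))
if tmp == 3:
    x = x + 37 % 9
    x = tmp // 23
else:
    handle(37)
tokens = tokens * 32
tmp = tmp + 10
rows = rows < 32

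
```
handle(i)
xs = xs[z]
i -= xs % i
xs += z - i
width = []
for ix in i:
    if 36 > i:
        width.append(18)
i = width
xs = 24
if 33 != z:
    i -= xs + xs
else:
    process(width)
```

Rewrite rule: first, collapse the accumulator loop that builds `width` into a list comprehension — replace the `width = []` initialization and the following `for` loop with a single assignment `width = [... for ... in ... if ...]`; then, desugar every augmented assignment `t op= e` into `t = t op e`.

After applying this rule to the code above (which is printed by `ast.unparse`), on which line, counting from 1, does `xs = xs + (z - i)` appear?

Transformed code:
handle(i)
xs = xs[z]
i = i - xs % i
xs = xs + (z - i)
width = [18 for ix in i if 36 > i]
i = width
xs = 24
if 33 != z:
    i = i - (xs + xs)
else:
    process(width)

4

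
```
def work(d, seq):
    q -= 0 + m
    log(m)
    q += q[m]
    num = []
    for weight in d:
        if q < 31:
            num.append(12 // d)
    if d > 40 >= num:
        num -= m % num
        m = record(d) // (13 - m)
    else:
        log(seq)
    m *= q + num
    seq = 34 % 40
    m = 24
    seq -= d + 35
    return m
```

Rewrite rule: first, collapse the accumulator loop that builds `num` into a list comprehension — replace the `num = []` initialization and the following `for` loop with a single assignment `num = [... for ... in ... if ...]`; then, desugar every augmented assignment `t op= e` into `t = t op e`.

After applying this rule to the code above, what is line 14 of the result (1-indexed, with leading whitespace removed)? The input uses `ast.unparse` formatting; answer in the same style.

Transformed code:
def work(d, seq):
    q = q - (0 + m)
    log(m)
    q = q + q[m]
    num = [12 // d for weight in d if q < 31]
    if d > 40 >= num:
        num = num - m % num
        m = record(d) // (13 - m)
    else:
        log(seq)
    m = m * (q + num)
    seq = 34 % 40
    m = 24
    seq = seq - (d + 35)
    return m

seq = seq - (d + 35)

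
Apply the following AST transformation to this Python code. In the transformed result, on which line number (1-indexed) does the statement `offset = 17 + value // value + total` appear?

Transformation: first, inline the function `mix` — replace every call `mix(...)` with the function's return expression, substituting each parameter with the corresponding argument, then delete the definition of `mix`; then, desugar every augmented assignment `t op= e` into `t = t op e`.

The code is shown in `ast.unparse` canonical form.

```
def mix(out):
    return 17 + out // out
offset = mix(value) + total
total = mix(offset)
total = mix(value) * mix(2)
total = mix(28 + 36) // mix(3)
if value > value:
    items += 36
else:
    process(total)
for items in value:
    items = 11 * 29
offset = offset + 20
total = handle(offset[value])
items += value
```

Transformed code:
offset = 17 + value // value + total
total = 17 + offset // offset
total = (17 + value // value) * (17 + 2 // 2)
total = (17 + (28 + 36) // (28 + 36)) // (17 + 3 // 3)
if value > value:
    items = items + 36
else:
    process(total)
for items in value:
    items = 11 * 29
offset = offset + 20
total = handle(offset[value])
items = items + value

1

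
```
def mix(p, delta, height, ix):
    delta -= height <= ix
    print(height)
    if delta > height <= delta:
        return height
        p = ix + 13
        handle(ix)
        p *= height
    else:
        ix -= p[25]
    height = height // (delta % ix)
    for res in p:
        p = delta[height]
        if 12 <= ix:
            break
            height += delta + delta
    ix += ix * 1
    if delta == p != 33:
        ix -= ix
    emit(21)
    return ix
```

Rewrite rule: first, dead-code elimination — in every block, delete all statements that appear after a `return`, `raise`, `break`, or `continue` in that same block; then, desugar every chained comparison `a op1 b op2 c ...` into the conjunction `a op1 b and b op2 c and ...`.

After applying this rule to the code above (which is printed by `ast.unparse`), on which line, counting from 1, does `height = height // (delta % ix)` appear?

8

Transformed code:
def mix(p, delta, height, ix):
    delta -= height <= ix
    print(height)
    if delta > height and height <= delta:
        return height
    else:
        ix -= p[25]
    height = height // (delta % ix)
    for res in p:
        p = delta[height]
        if 12 <= ix:
            break
    ix += ix * 1
    if delta == p and p != 33:
        ix -= ix
    emit(21)
    return ix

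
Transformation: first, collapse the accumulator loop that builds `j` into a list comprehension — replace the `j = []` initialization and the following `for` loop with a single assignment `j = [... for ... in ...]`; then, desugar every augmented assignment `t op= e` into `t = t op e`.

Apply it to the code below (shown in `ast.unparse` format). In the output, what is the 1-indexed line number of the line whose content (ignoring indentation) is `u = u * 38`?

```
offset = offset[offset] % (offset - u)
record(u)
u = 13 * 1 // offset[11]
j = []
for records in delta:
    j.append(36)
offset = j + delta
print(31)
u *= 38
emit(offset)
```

Transformed code:
offset = offset[offset] % (offset - u)
record(u)
u = 13 * 1 // offset[11]
j = [36 for records in delta]
offset = j + delta
print(31)
u = u * 38
emit(offset)

7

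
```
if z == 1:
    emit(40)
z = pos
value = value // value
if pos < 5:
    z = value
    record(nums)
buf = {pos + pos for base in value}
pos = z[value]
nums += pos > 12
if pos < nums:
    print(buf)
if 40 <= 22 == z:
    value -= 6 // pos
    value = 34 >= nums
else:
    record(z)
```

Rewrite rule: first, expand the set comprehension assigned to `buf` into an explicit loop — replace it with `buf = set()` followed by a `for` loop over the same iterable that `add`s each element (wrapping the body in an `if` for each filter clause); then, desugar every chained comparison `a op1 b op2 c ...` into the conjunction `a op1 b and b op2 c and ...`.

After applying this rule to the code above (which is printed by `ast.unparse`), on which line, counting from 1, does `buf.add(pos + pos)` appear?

10

Transformed code:
if z == 1:
    emit(40)
z = pos
value = value // value
if pos < 5:
    z = value
    record(nums)
buf = set()
for base in value:
    buf.add(pos + pos)
pos = z[value]
nums += pos > 12
if pos < nums:
    print(buf)
if 40 <= 22 and 22 == z:
    value -= 6 // pos
    value = 34 >= nums
else:
    record(z)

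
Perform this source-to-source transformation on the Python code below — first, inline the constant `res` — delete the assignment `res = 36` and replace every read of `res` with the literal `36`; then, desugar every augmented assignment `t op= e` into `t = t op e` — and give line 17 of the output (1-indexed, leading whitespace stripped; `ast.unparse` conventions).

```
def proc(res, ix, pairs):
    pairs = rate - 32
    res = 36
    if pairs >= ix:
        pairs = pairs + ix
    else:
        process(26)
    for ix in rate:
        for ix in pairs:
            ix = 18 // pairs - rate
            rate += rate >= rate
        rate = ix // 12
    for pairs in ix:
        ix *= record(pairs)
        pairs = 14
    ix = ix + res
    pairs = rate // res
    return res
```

Transformed code:
def proc(res, ix, pairs):
    pairs = rate - 32
    if pairs >= ix:
        pairs = pairs + ix
    else:
        process(26)
    for ix in rate:
        for ix in pairs:
            ix = 18 // pairs - rate
            rate = rate + (rate >= rate)
        rate = ix // 12
    for pairs in ix:
        ix = ix * record(pairs)
        pairs = 14
    ix = ix + 36
    pairs = rate // 36
    return 36

return 36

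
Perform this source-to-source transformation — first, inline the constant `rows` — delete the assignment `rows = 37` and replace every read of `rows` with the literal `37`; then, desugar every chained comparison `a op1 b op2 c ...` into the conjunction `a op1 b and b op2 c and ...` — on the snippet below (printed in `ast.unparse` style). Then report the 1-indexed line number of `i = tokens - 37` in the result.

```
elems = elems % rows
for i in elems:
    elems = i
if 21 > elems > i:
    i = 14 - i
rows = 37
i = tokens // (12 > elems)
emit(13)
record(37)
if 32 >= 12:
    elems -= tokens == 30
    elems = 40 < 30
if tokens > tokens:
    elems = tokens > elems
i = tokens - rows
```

Transformed code:
elems = elems % 37
for i in elems:
    elems = i
if 21 > elems and elems > i:
    i = 14 - i
i = tokens // (12 > elems)
emit(13)
record(37)
if 32 >= 12:
    elems -= tokens == 30
    elems = 40 < 30
if tokens > tokens:
    elems = tokens > elems
i = tokens - 37

14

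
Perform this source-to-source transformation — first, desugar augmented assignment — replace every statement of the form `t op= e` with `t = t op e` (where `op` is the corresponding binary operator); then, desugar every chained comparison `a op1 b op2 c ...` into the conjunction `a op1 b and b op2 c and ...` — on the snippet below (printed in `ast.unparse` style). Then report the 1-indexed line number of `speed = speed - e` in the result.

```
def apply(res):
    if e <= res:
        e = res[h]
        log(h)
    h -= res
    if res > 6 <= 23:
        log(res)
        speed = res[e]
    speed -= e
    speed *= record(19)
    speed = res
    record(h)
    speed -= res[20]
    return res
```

9

Transformed code:
def apply(res):
    if e <= res:
        e = res[h]
        log(h)
    h = h - res
    if res > 6 and 6 <= 23:
        log(res)
        speed = res[e]
    speed = speed - e
    speed = speed * record(19)
    speed = res
    record(h)
    speed = speed - res[20]
    return res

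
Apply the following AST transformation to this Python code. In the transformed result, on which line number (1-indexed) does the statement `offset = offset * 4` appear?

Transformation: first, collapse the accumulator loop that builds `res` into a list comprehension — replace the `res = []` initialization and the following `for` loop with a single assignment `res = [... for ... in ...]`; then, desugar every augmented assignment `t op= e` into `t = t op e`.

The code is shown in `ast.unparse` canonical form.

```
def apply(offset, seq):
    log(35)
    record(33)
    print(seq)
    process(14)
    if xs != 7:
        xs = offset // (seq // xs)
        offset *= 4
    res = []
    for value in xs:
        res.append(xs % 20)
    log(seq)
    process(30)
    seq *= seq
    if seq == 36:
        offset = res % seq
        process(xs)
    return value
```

Transformed code:
def apply(offset, seq):
    log(35)
    record(33)
    print(seq)
    process(14)
    if xs != 7:
        xs = offset // (seq // xs)
        offset = offset * 4
    res = [xs % 20 for value in xs]
    log(seq)
    process(30)
    seq = seq * seq
    if seq == 36:
        offset = res % seq
        process(xs)
    return value

8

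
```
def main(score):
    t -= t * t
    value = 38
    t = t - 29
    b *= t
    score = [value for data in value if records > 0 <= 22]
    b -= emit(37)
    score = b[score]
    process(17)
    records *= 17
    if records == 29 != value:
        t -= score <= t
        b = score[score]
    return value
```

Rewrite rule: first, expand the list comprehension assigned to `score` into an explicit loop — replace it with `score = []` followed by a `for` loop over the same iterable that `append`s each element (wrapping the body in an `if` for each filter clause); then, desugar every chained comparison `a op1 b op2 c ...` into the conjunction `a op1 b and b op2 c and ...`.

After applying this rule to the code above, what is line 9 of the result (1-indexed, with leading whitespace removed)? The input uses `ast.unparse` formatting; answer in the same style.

Transformed code:
def main(score):
    t -= t * t
    value = 38
    t = t - 29
    b *= t
    score = []
    for data in value:
        if records > 0 and 0 <= 22:
            score.append(value)
    b -= emit(37)
    score = b[score]
    process(17)
    records *= 17
    if records == 29 and 29 != value:
        t -= score <= t
        b = score[score]
    return value

score.append(value)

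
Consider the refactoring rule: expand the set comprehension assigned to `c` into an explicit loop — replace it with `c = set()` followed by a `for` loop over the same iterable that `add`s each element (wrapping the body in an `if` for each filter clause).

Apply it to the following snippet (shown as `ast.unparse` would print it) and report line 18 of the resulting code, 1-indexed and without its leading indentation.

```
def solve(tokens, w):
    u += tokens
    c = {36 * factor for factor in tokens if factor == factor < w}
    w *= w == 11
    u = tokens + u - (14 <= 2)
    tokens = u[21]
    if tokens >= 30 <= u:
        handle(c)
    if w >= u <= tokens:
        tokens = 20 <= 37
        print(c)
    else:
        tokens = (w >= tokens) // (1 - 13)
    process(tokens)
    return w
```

Transformed code:
def solve(tokens, w):
    u += tokens
    c = set()
    for factor in tokens:
        if factor == factor < w:
            c.add(36 * factor)
    w *= w == 11
    u = tokens + u - (14 <= 2)
    tokens = u[21]
    if tokens >= 30 <= u:
        handle(c)
    if w >= u <= tokens:
        tokens = 20 <= 37
        print(c)
    else:
        tokens = (w >= tokens) // (1 - 13)
    process(tokens)
    return w

return w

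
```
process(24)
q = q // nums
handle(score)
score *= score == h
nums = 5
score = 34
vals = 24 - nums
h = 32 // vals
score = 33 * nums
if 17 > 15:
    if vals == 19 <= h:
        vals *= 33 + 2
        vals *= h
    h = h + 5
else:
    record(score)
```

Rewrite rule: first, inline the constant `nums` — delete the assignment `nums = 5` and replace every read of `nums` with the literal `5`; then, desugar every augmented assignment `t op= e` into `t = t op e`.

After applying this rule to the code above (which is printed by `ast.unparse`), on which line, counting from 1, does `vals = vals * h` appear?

12

Transformed code:
process(24)
q = q // 5
handle(score)
score = score * (score == h)
score = 34
vals = 24 - 5
h = 32 // vals
score = 33 * 5
if 17 > 15:
    if vals == 19 <= h:
        vals = vals * (33 + 2)
        vals = vals * h
    h = h + 5
else:
    record(score)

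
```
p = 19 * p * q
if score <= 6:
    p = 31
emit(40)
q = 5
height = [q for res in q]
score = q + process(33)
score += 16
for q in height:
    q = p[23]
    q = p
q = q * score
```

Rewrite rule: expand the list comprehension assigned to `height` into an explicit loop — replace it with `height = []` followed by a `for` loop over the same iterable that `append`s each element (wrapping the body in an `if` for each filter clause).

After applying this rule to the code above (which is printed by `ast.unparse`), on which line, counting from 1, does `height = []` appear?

6

Transformed code:
p = 19 * p * q
if score <= 6:
    p = 31
emit(40)
q = 5
height = []
for res in q:
    height.append(q)
score = q + process(33)
score += 16
for q in height:
    q = p[23]
    q = p
q = q * score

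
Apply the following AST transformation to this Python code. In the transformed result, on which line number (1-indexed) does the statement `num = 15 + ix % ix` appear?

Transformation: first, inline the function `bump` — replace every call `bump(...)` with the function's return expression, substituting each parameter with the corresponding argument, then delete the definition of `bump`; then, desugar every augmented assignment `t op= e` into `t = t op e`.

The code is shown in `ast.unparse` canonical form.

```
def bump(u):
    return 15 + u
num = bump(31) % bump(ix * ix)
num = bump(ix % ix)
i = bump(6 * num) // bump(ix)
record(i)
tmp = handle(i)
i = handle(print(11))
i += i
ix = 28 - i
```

2

Transformed code:
num = (15 + 31) % (15 + ix * ix)
num = 15 + ix % ix
i = (15 + 6 * num) // (15 + ix)
record(i)
tmp = handle(i)
i = handle(print(11))
i = i + i
ix = 28 - i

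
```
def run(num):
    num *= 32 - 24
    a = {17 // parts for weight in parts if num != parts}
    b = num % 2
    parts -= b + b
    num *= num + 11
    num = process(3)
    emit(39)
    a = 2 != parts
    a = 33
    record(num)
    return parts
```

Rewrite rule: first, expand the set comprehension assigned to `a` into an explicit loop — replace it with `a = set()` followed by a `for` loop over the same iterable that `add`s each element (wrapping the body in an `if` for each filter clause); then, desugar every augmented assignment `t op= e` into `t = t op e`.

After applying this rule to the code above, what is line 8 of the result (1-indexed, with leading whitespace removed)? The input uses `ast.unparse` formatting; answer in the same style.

parts = parts - (b + b)

Transformed code:
def run(num):
    num = num * (32 - 24)
    a = set()
    for weight in parts:
        if num != parts:
            a.add(17 // parts)
    b = num % 2
    parts = parts - (b + b)
    num = num * (num + 11)
    num = process(3)
    emit(39)
    a = 2 != parts
    a = 33
    record(num)
    return parts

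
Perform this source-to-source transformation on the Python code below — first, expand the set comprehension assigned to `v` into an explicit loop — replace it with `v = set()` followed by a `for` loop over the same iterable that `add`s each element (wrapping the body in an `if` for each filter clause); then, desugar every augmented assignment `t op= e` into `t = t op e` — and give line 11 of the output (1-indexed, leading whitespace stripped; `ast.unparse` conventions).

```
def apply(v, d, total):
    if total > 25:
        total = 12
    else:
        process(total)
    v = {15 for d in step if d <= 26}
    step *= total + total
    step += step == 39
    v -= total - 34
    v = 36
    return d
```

Transformed code:
def apply(v, d, total):
    if total > 25:
        total = 12
    else:
        process(total)
    v = set()
    for d in step:
        if d <= 26:
            v.add(15)
    step = step * (total + total)
    step = step + (step == 39)
    v = v - (total - 34)
    v = 36
    return d

step = step + (step == 39)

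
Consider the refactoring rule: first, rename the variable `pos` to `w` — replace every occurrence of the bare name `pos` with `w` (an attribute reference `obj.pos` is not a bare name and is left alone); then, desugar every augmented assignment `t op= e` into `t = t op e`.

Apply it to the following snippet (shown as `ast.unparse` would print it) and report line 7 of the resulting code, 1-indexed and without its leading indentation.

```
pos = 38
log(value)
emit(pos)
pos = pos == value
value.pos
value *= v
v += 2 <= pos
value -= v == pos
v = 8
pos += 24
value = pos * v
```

Transformed code:
w = 38
log(value)
emit(w)
w = w == value
value.pos
value = value * v
v = v + (2 <= w)
value = value - (v == w)
v = 8
w = w + 24
value = w * v

v = v + (2 <= w)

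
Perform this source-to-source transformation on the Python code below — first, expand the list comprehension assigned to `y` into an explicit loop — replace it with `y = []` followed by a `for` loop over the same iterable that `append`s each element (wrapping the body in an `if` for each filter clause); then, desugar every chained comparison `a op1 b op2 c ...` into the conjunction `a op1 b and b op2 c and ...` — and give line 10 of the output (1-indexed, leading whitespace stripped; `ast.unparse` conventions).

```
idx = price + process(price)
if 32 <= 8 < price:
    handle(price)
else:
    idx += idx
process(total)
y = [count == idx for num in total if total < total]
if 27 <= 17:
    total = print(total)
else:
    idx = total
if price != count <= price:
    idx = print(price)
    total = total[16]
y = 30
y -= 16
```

y.append(count == idx)

Transformed code:
idx = price + process(price)
if 32 <= 8 and 8 < price:
    handle(price)
else:
    idx += idx
process(total)
y = []
for num in total:
    if total < total:
        y.append(count == idx)
if 27 <= 17:
    total = print(total)
else:
    idx = total
if price != count and count <= price:
    idx = print(price)
    total = total[16]
y = 30
y -= 16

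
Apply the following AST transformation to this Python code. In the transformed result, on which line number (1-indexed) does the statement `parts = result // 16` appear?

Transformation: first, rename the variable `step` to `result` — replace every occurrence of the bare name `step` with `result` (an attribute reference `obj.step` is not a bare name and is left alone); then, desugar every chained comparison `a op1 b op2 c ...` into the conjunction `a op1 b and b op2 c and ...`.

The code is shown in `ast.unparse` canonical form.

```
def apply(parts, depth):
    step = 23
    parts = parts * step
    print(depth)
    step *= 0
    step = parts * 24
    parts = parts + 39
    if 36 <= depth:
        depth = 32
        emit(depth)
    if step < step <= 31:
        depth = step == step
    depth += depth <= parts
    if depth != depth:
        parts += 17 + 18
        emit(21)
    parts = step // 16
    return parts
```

17

Transformed code:
def apply(parts, depth):
    result = 23
    parts = parts * result
    print(depth)
    result *= 0
    result = parts * 24
    parts = parts + 39
    if 36 <= depth:
        depth = 32
        emit(depth)
    if result < result and result <= 31:
        depth = result == result
    depth += depth <= parts
    if depth != depth:
        parts += 17 + 18
        emit(21)
    parts = result // 16
    return parts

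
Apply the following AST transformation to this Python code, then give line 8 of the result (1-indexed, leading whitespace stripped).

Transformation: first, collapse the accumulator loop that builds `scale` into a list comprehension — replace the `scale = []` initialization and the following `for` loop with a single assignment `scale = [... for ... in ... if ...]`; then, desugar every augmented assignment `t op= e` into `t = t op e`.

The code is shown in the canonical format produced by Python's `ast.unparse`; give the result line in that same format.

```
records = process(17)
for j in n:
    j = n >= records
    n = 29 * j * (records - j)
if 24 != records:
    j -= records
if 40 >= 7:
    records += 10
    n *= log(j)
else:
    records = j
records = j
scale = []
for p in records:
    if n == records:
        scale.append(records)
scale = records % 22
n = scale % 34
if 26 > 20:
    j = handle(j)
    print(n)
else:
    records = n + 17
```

Transformed code:
records = process(17)
for j in n:
    j = n >= records
    n = 29 * j * (records - j)
if 24 != records:
    j = j - records
if 40 >= 7:
    records = records + 10
    n = n * log(j)
else:
    records = j
records = j
scale = [records for p in records if n == records]
scale = records % 22
n = scale % 34
if 26 > 20:
    j = handle(j)
    print(n)
else:
    records = n + 17

records = records + 10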